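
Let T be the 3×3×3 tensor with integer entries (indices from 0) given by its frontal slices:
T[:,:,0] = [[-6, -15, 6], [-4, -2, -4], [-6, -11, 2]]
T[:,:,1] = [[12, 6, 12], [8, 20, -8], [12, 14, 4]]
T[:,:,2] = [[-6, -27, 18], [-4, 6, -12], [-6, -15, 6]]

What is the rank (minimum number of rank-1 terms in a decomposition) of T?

2

Lower bound: the mode-2 unfolding of T (rows indexed by j, columns by (i,k) = (0,0), (0,1), (0,2), (1,0), (1,1), (1,2), (2,0), (2,1), (2,2)) is [[-6, 12, -6, -4, 8, -4, -6, 12, -6], [-15, 6, -27, -2, 20, 6, -11, 14, -15], [6, 12, 18, -4, -8, -12, 2, 4, 6]].
There the 2×2 minor on rows j ∈ {0, 1}, columns (i,k) ∈ {(0,0), (0,1)} is det [[-6, 12], [-15, 6]] = 144 ≠ 0, so this unfolding has rank ≥ 2; CP rank is at least every unfolding rank, so rank(T) ≥ 2. (This is only a lower bound: in general the CP rank may exceed every unfolding rank, so we still need to exhibit 2 rank-1 terms summing to T.)
Upper bound — finding two terms. Write S_k = T[:,:,k] for the frontal slices: S₀ = [[-6, -15, 6], [-4, -2, -4], [-6, -11, 2]], S₁ = [[12, 6, 12], [8, 20, -8], [12, 14, 4]], S₂ = [[-6, -27, 18], [-4, 6, -12], [-6, -15, 6]].
If T = a₁ (x) b₁ (x) c₁ + a₂ (x) b₂ (x) c₂ then each S_k = c₁[k]·a₁b₁ᵀ + c₂[k]·a₂b₂ᵀ. S₀ and S₁ are linearly independent, so a₁b₁ᵀ and a₂b₂ᵀ must span the same plane of matrices: they are the rank-1 matrices of the form x·S₀ + y·S₁.
The 2×2 minor of x·S₀ + y·S₁ on rows {0,1}, columns {0,1} is −48·x² + 192·y² = (-48)·(x − 2·y)(x + 2·y), vanishing at (x:y) = (2:1) and (2:-1).
M₁ = 2·S₀ + S₁ = [[0, -24, 24], [0, 16, -16], [0, -8, 8]] = (-8)·(3, -2, 1)(0, 1, -1)ᵀ and M₂ = 2·S₀ − S₁ = [[-24, -36, 0], [-16, -24, 0], [-24, -36, 0]] = (-4)·(3, 2, 3)(2, 3, 0)ᵀ, so take a₁ = (3, -2, 1), b₁ = (0, 1, -1), a₂ = (3, 2, 3), b₂ = (2, 3, 0).
Each slice is an integer combination of E₁ = a₁b₁ᵀ and E₂ = a₂b₂ᵀ: S₀ = −2·E₁ − E₂, S₁ = −4·E₁ + 2·E₂, S₂ = −6·E₁ − E₂; reading off coefficients, c₁ = (-2, -4, -6) and c₂ = (-1, 2, -1).
Hence T = (3, -2, 1) (x) (0, 1, -1) (x) (-2, -4, -6) + (3, 2, 3) (x) (2, 3, 0) (x) (-1, 2, -1), so rank(T) ≤ 2.
These bounds meet, so rank(T) = 2.
Check entry T[1,0,0] = -4: (-2)·(0)·(-2) + (2)·(2)·(-1) = -4.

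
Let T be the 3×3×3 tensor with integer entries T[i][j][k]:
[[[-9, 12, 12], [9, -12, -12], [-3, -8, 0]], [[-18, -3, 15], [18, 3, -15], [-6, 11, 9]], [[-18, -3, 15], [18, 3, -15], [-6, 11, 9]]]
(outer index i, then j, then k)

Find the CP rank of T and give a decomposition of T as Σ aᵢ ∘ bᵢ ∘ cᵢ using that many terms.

rank(T) = 2

Lower bound: in the mode-1 unfolding of T (rows indexed by i, columns by (j,k)) the 2×2 minor on rows i ∈ {0, 1}, columns (j,k) ∈ {(0,0), (0,1)} is det [[-9, 12], [-18, -3]] = 243 ≠ 0, so that unfolding has rank ≥ 2 and hence rank(T) ≥ 2 (CP rank is at least every unfolding rank, though it can be larger).
Upper bound: with S_k = T[:,:,k], the two rank-1 terms a₁b₁ᵀ, a₂b₂ᵀ are the rank-1 members of the pencil x·S₀ + y·S₁.
The 2×2 minor of x·S₀ + y·S₁ on rows {0,1}, columns {0,2} is −324·xy + 108·y² = (-108)·(3·x − y)(y), vanishing at (x:y) = (1:3) and (1:0).
M₁ = S₀ + 3·S₁ = [[27, -27, -27], [-27, 27, 27], [-27, 27, 27]] = 27·(1, -1, -1)(1, -1, -1)ᵀ and M₂ = S₀ = [[-9, 9, -3], [-18, 18, -6], [-18, 18, -6]] = (-3)·(1, 2, 2)(3, -3, 1)ᵀ, so take a₁ = (1, -1, -1), b₁ = (1, -1, -1), a₂ = (1, 2, 2), b₂ = (3, -3, 1).
Each slice is an integer combination of E₁ = a₁b₁ᵀ and E₂ = a₂b₂ᵀ: S₀ = −3·E₂, S₁ = 9·E₁ + E₂, S₂ = 3·E₁ + 3·E₂; reading off coefficients, c₁ = (0, 9, 3) and c₂ = (-3, 1, 3).
Hence T = (1, -1, -1) ∘ (1, -1, -1) ∘ (0, 9, 3) + (1, 2, 2) ∘ (3, -3, 1) ∘ (-3, 1, 3), so rank(T) ≤ 2.
These bounds meet, so rank(T) = 2.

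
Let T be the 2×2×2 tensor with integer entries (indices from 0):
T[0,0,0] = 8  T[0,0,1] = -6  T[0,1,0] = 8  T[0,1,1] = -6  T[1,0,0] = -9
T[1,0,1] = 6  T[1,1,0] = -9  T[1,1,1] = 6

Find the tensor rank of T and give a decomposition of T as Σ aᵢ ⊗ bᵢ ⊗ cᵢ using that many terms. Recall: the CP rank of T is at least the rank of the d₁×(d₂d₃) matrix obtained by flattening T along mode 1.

rank(T) = 2

Lower bound: the mode-3 unfolding of T (rows indexed by k, columns by (i,j) = (0,0), (0,1), (1,0), (1,1)) is [[8, 8, -9, -9], [-6, -6, 6, 6]].
There the 2×2 minor on rows k ∈ {0, 1}, columns (i,j) ∈ {(0,0), (1,0)} is det [[8, -9], [-6, 6]] = -6 ≠ 0, so this unfolding has rank ≥ 2; CP rank is at least every unfolding rank, so rank(T) ≥ 2. (Unfolding ranks only ever bound the CP rank from below — rank(T) can be strictly larger than all of them — so the matching upper bound has to come from an explicit 2-term decomposition.)
Upper bound — finding two terms. Every mode-2 slice of T is a multiple of one matrix: T[:,j,:] = b[j]·M with b = [1, 1] and M = [[8, -6], [-9, 6]] (rows indexed by i, columns by k). So it suffices to write M as a sum of two rank-1 matrices.
Splitting M by its rows (i = 0, 1), M = [1, 0][8, -6]ᵀ + [0, 1][-9, 6]ᵀ.
Hence T = [1, 0] ⊗ [1, 1] ⊗ [8, -6] + [0, 1] ⊗ [1, 1] ⊗ [-9, 6], so rank(T) ≤ 2.
These bounds meet, so rank(T) = 2.
Check entry T[1,1,1] = 6: (0)·(1)·(-6) + (1)·(1)·(6) = 6.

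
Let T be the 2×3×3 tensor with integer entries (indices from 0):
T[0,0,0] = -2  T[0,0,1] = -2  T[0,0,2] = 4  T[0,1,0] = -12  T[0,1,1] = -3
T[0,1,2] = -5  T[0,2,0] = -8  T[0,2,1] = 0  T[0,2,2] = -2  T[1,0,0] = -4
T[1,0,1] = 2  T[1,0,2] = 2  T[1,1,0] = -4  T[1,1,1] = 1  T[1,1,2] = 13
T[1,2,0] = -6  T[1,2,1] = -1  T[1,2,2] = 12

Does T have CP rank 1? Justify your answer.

The mode-2 unfolding of T (rows indexed by j, columns by (i,k) = (0,0), (0,1), (0,2), (1,0), (1,1), (1,2)) is [[-2, -2, 4, -4, 2, 2], [-12, -3, -5, -4, 1, 13], [-8, 0, -2, -6, -1, 12]].
There the 3×3 minor on rows j ∈ {0, 1, 2}, columns (i,k) ∈ {(0,0), (0,1), (0,2)} is det [[-2, -2, 4], [-12, -3, -5], [-8, 0, -2]] = -140 ≠ 0, so this unfolding has rank ≥ 3; CP rank is at least every unfolding rank, so rank(T) ≥ 3.
In particular rank(T) ≥ 3 > 1, so T is not rank-1.

No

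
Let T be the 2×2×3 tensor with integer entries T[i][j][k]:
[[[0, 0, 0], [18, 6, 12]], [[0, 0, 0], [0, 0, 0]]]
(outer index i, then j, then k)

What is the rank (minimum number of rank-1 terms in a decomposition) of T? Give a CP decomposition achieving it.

rank(T) = 1

Lower bound: T ≠ 0 (e.g. T[0,1,0] = 18), so rank(T) ≥ 1.
Upper bound: if T = a ⊗ b ⊗ c then every fibre of T is a multiple of the corresponding factor, so read the factors off the fibres through the nonzero entry T[0,1,0] = 18.
The mode-1 fibre T[:,1,0] = [18, 0] gives a = [1, 0] (primitive direction); the mode-2 fibre T[0,:,0] = [0, 18] gives b = [0, 1]; then c[k] = T[0,1,k] / (a[0]·b[1]) = [18, 6, 12] / 1 = [18, 6, 12].
Expanding [1, 0] ⊗ [0, 1] ⊗ [18, 6, 12] reproduces all 12 entries of T, so T = [1, 0] ⊗ [0, 1] ⊗ [18, 6, 12] and rank(T) ≤ 1.
These bounds meet, so rank(T) = 1.
Check entry T[1,1,2] = 0: (0)·(1)·(12) = 0.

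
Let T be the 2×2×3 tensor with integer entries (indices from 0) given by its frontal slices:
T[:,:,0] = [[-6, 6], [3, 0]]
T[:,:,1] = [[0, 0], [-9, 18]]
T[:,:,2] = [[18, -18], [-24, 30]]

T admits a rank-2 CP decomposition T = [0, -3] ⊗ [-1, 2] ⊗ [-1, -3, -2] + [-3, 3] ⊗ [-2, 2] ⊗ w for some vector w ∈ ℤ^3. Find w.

w = [-1, 0, 3]

Subtract the known terms from T to get the rank-1 residual R = [-3, 3] ⊗ [-2, 2] ⊗ w, so R[i,j,k] = a[i]·b[j]·w[k]. Pick indices with nonzero a[0]·b[0] = (-3)·(-2) = 6. Only the fibre through (0,0,·) is needed: R[0,0,:] = T[0,0,:] − Σₗ aₗ[0]bₗ[0]cₗ = [-6, 0, 18] − (0)·(-1)·[-1, -3, -2] = [-6, 0, 18]. Then w[k] = R[0,0,k] / 6 for each k, giving w = [-6, 0, 18] / 6 = [-1, 0, 3].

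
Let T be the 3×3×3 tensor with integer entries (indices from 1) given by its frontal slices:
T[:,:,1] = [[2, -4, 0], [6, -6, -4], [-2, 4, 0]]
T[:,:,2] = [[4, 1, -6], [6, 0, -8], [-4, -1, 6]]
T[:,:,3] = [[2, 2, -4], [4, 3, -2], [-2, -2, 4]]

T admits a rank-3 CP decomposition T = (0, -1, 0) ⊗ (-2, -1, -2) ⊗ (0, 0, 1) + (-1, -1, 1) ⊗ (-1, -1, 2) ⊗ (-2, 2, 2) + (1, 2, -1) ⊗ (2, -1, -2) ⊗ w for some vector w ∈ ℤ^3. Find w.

w = (2, 1, 0)

Subtract the known terms from T to get the rank-1 residual R = (1, 2, -1) ⊗ (2, -1, -2) ⊗ w, so R[i,j,k] = a[i]·b[j]·w[k]. Pick indices with nonzero a[1]·b[1] = (1)·(2) = 2. Only the fibre through (1,1,·) is needed: R[1,1,:] = T[1,1,:] − Σₗ aₗ[1]bₗ[1]cₗ = [2, 4, 2] − (0)·(-2)·(0, 0, 1) − (-1)·(-1)·(-2, 2, 2) = [4, 2, 0]. Then w[k] = R[1,1,k] / 2 for each k, giving w = [4, 2, 0] / 2 = (2, 1, 0).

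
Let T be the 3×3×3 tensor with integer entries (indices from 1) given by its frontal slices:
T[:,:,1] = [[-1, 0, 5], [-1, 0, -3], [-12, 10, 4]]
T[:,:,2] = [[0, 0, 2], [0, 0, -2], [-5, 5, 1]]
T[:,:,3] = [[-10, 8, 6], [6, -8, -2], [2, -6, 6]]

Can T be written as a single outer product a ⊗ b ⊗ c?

No

The mode-3 unfolding of T (rows indexed by k, columns by (i,j) = (1,1), (1,2), (1,3), (2,1), (2,2), (2,3), (3,1), (3,2), (3,3)) is [[-1, 0, 5, -1, 0, -3, -12, 10, 4], [0, 0, 2, 0, 0, -2, -5, 5, 1], [-10, 8, 6, 6, -8, -2, 2, -6, 6]].
There the 3×3 minor on rows k ∈ {1, 2, 3}, columns (i,j) ∈ {(1,1), (1,2), (1,3)} is det [[-1, 0, 5], [0, 0, 2], [-10, 8, 6]] = 16 ≠ 0, so this unfolding has rank ≥ 3; CP rank is at least every unfolding rank, so rank(T) ≥ 3.
In particular rank(T) ≥ 3 > 1, so T is not rank-1.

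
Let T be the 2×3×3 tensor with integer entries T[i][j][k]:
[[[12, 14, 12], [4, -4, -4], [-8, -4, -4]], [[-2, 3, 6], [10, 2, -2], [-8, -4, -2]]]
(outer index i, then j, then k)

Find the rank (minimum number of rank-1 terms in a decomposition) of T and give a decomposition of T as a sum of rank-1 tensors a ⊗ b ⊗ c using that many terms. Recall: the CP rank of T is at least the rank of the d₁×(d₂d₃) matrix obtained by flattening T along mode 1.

rank(T) = 3

Lower bound: the mode-3 unfolding of T (rows indexed by k, columns by (i,j) = (0,0), (0,1), (0,2), (1,0), (1,1), (1,2)) is [[12, 4, -8, -2, 10, -8], [14, -4, -4, 3, 2, -4], [12, -4, -4, 6, -2, -2]].
There the 3×3 minor on rows k ∈ {0, 1, 2}, columns (i,j) ∈ {(0,0), (0,1), (0,2)} is det [[12, 4, -8], [14, -4, -4], [12, -4, -4]] = 96 ≠ 0, so this unfolding has rank ≥ 3; CP rank is at least every unfolding rank, so rank(T) ≥ 3. (Unfolding ranks only ever bound the CP rank from below — rank(T) can be strictly larger than all of them — so the matching upper bound has to come from an explicit 3-term decomposition.)
Upper bound: T is a sum of 3 rank-1 terms, T = [2, -1] ⊗ [2, -2, 1] ⊗ [2, 1, 0] + [2, 1] ⊗ [1, -2, 1] ⊗ [-2, 1, 2] + [2, 1] ⊗ [2, 1, -2] ⊗ [2, 2, 2] (written with every a and b primitive with positive leading entry and the scale carried by c; CP decompositions are not unique, and this one is verified by expanding entrywise), so rank(T) ≤ 3.
These bounds meet, so rank(T) = 3.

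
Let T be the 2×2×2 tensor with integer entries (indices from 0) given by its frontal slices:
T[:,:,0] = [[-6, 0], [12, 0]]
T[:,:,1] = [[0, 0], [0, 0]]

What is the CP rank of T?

Lower bound: T ≠ 0 (e.g. T[0,0,0] = -6), so rank(T) ≥ 1.
Upper bound: if T = a ⊗ b ⊗ c then every fibre of T is a multiple of the corresponding factor, so read the factors off the fibres through the nonzero entry T[0,0,0] = -6.
The mode-1 fibre T[:,0,0] = [-6, 12] gives a = [1, -2] (primitive direction); the mode-2 fibre T[0,:,0] = [-6, 0] gives b = [1, 0]; then c[k] = T[0,0,k] / (a[0]·b[0]) = [-6, 0] / 1 = [-6, 0].
Expanding [1, -2] ⊗ [1, 0] ⊗ [-6, 0] reproduces all 8 entries of T, so T = [1, -2] ⊗ [1, 0] ⊗ [-6, 0] and rank(T) ≤ 1.
These bounds meet, so rank(T) = 1.

1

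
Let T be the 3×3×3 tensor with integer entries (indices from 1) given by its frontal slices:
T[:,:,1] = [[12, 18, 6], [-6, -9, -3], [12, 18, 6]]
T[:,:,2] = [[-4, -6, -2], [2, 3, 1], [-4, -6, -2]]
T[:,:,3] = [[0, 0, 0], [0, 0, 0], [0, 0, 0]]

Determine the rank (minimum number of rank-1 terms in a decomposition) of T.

1

Lower bound: T ≠ 0 (e.g. T[1,1,1] = 12), so rank(T) ≥ 1.
Upper bound: the mode-1 fibre T[:,1,1] = [12, -6, 12] gives a = [2, -1, 2] (primitive direction); the mode-2 fibre T[1,:,1] = [12, 18, 6] gives b = [2, 3, 1]; then c[k] = T[1,1,k] / (a[1]·b[1]) = [12, -4, 0] / 4 = [3, -1, 0].
Expanding [2, -1, 2] ⊗ [2, 3, 1] ⊗ [3, -1, 0] reproduces all 27 entries of T, so T = [2, -1, 2] ⊗ [2, 3, 1] ⊗ [3, -1, 0] and rank(T) ≤ 1.
These bounds meet, so rank(T) = 1.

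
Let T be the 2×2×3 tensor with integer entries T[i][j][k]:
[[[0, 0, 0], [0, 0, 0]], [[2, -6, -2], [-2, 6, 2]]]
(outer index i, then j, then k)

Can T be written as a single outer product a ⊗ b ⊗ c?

If T = a ⊗ b ⊗ c then every fibre of T is a multiple of the corresponding factor, so read the factors off the fibres through the nonzero entry T[1,0,0] = 2.
The mode-1 fibre T[:,0,0] = [0, 2] gives a = [0, 1] (primitive direction); the mode-2 fibre T[1,:,0] = [2, -2] gives b = [1, -1]; then c[k] = T[1,0,k] / (a[1]·b[0]) = [2, -6, -2] / 1 = [2, -6, -2].
Expanding [0, 1] ⊗ [1, -1] ⊗ [2, -6, -2] reproduces all 12 entries of T, so T = [0, 1] ⊗ [1, -1] ⊗ [2, -6, -2] and rank(T) ≤ 1.
Equivalently every frontal slice T[:,:,k] is c[k] times the rank-1 matrix [0, 1] ⊗ [1, -1]. So T has rank 1 (it is nonzero).

Yes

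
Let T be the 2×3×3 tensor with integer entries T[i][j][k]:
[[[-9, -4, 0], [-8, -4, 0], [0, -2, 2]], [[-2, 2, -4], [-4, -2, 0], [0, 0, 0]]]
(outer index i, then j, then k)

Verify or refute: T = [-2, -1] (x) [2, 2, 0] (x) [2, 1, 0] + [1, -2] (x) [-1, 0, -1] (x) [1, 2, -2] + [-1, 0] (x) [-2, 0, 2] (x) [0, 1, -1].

No

Reconstruct entry (0,2,0) from the claimed factors: Σₗ aₗ[0]bₗ[2]cₗ[0] = (-2)·(0)·(2) + (1)·(-1)·(1) + (-1)·(2)·(0) = -1, but T[0,2,0] = 0. The claim is false.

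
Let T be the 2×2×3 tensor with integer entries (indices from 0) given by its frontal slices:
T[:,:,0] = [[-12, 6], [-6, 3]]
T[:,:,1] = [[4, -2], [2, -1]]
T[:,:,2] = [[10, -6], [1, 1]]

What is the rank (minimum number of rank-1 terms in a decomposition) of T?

2

Lower bound: the mode-1 unfolding of T (rows indexed by i, columns by (j,k) = (0,0), (0,1), (0,2), (1,0), (1,1), (1,2)) is [[-12, 4, 10, 6, -2, -6], [-6, 2, 1, 3, -1, 1]].
There the 2×2 minor on rows i ∈ {0, 1}, columns (j,k) ∈ {(0,0), (0,2)} is det [[-12, 10], [-6, 1]] = 48 ≠ 0, so this unfolding has rank ≥ 2; CP rank is at least every unfolding rank, so rank(T) ≥ 2. (This is only a lower bound: in general the CP rank may exceed every unfolding rank, so we still need to exhibit 2 rank-1 terms summing to T.)
Upper bound — finding two terms. Write S_k = T[:,:,k] for the frontal slices: S₀ = [[-12, 6], [-6, 3]], S₁ = [[4, -2], [2, -1]], S₂ = [[10, -6], [1, 1]].
If T = a₁ ⊗ b₁ ⊗ c₁ + a₂ ⊗ b₂ ⊗ c₂ then each S_k = c₁[k]·a₁b₁ᵀ + c₂[k]·a₂b₂ᵀ. S₀ and S₂ are linearly independent, so a₁b₁ᵀ and a₂b₂ᵀ must span the same plane of matrices: they are the rank-1 matrices of the form x·S₀ + y·S₂.
det(x·S₀ + y·S₂) is −24·xy + 16·y² = (-8)·(3·x − 2·y)(y), vanishing at (x:y) = (2:3) and (1:0).
M₁ = 2·S₀ + 3·S₂ = [[6, -6], [-9, 9]] = 3·(2, -3)(1, -1)ᵀ and M₂ = S₀ = [[-12, 6], [-6, 3]] = (-3)·(2, 1)(2, -1)ᵀ, so take a₁ = (2, -3), b₁ = (1, -1), a₂ = (2, 1), b₂ = (2, -1).
Each slice is an integer combination of E₁ = a₁b₁ᵀ and E₂ = a₂b₂ᵀ: S₀ = −3·E₂, S₁ = E₂, S₂ = E₁ + 2·E₂; reading off coefficients, c₁ = (0, 0, 1) and c₂ = (-3, 1, 2).
Hence T = (2, -3) ⊗ (1, -1) ⊗ (0, 0, 1) + (2, 1) ⊗ (2, -1) ⊗ (-3, 1, 2), so rank(T) ≤ 2.
These bounds meet, so rank(T) = 2.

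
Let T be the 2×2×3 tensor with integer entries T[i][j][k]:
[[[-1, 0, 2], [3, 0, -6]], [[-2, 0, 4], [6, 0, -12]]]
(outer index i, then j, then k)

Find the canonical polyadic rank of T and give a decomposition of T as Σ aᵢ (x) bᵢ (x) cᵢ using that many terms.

rank(T) = 1

Lower bound: T ≠ 0 (e.g. T[0,0,0] = -1), so rank(T) ≥ 1.
Upper bound: if T = a (x) b (x) c then every fibre of T is a multiple of the corresponding factor, so read the factors off the fibres through the nonzero entry T[0,0,0] = -1.
The mode-1 fibre T[:,0,0] = [-1, -2] gives a = [1, 2] (primitive direction); the mode-2 fibre T[0,:,0] = [-1, 3] gives b = [1, -3]; then c[k] = T[0,0,k] / (a[0]·b[0]) = [-1, 0, 2] / 1 = [-1, 0, 2].
Expanding [1, 2] (x) [1, -3] (x) [-1, 0, 2] reproduces all 12 entries of T, so T = [1, 2] (x) [1, -3] (x) [-1, 0, 2] and rank(T) ≤ 1.
These bounds meet, so rank(T) = 1.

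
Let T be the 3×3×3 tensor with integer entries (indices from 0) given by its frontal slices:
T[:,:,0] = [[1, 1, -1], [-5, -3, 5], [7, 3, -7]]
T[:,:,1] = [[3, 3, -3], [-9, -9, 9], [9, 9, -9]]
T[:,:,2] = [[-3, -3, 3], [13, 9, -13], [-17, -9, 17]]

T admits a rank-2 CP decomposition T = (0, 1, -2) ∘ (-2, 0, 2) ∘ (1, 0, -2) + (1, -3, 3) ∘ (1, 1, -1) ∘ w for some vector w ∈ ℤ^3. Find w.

Subtract the known terms from T to get the rank-1 residual R = (1, -3, 3) ∘ (1, 1, -1) ∘ w, so R[i,j,k] = a[i]·b[j]·w[k]. Pick indices with nonzero a[0]·b[0] = (1)·(1) = 1. Only the fibre through (0,0,·) is needed: R[0,0,:] = T[0,0,:] − Σₗ aₗ[0]bₗ[0]cₗ = [1, 3, -3] − (0)·(-2)·(1, 0, -2) = [1, 3, -3]. Then w[k] = R[0,0,k] / 1 for each k, giving w = [1, 3, -3] / 1 = (1, 3, -3).

w = (1, 3, -3)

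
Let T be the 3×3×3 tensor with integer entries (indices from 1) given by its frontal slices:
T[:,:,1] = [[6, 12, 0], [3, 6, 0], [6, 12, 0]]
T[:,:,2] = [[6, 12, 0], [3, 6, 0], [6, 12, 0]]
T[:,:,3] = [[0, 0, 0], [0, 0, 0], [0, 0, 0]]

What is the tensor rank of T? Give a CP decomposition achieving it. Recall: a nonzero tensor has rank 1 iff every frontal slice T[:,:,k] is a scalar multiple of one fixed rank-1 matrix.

rank(T) = 1

Lower bound: T ≠ 0 (e.g. T[1,1,1] = 6), so rank(T) ≥ 1.
Upper bound: if T = a ⊗ b ⊗ c then every fibre of T is a multiple of the corresponding factor, so read the factors off the fibres through the nonzero entry T[1,1,1] = 6.
The mode-1 fibre T[:,1,1] = [6, 3, 6] gives a = [2, 1, 2] (primitive direction); the mode-2 fibre T[1,:,1] = [6, 12, 0] gives b = [1, 2, 0]; then c[k] = T[1,1,k] / (a[1]·b[1]) = [6, 6, 0] / 2 = [3, 3, 0].
Expanding [2, 1, 2] ⊗ [1, 2, 0] ⊗ [3, 3, 0] reproduces all 27 entries of T, so T = [2, 1, 2] ⊗ [1, 2, 0] ⊗ [3, 3, 0] and rank(T) ≤ 1.
These bounds meet, so rank(T) = 1.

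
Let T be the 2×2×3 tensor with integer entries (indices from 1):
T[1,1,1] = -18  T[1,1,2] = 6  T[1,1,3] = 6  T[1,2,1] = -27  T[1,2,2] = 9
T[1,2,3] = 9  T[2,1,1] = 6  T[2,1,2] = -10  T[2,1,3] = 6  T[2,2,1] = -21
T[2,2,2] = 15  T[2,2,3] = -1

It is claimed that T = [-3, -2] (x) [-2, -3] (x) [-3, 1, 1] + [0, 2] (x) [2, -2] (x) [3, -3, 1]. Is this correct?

Reconstruct entry (2,1,1) from the claimed factors: Σₗ aₗ[2]bₗ[1]cₗ[1] = (-2)·(-2)·(-3) + (2)·(2)·(3) = 0, but T[2,1,1] = 6. The claim is false.

No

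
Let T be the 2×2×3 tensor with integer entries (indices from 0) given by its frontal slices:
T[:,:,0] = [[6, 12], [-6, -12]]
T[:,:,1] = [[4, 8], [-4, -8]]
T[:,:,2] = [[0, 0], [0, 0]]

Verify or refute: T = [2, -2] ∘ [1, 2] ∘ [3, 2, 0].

Reconstruct entrywise from the claimed factors. For example, T[1,0,0] = -6 and Σₗ aₗ[1]bₗ[0]cₗ[0] = (-2)·(1)·(3) = -6; checking all 12 entries, every one matches. The claim holds.

Yes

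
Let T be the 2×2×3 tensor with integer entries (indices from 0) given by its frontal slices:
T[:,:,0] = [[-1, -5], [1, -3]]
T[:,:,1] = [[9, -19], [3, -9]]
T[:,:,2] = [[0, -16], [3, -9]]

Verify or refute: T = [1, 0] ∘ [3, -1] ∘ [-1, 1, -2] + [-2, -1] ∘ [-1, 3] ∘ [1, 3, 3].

Reconstruct entrywise from the claimed factors. For example, T[1,1,2] = -9 and Σₗ aₗ[1]bₗ[1]cₗ[2] = (0)·(-1)·(-2) + (-1)·(3)·(3) = -9; checking all 12 entries, every one matches. The claim holds.

Yes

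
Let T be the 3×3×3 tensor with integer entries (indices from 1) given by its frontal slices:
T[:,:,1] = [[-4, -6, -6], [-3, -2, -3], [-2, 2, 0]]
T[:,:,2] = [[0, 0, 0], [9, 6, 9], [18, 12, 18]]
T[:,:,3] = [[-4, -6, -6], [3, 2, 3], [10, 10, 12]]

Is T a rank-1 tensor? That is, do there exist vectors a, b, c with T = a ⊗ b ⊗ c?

The mode-2 unfolding of T (rows indexed by j, columns by (i,k) = (1,1), (1,2), (1,3), (2,1), (2,2), (2,3), (3,1), (3,2), (3,3)) is [[-4, 0, -4, -3, 9, 3, -2, 18, 10], [-6, 0, -6, -2, 6, 2, 2, 12, 10], [-6, 0, -6, -3, 9, 3, 0, 18, 12]].
There the 2×2 minor on rows j ∈ {1, 2}, columns (i,k) ∈ {(1,1), (2,1)} is det [[-4, -3], [-6, -2]] = -10 ≠ 0, so this unfolding has rank ≥ 2; CP rank is at least every unfolding rank, so rank(T) ≥ 2.
In particular rank(T) ≥ 2 > 1, so T is not rank-1.

No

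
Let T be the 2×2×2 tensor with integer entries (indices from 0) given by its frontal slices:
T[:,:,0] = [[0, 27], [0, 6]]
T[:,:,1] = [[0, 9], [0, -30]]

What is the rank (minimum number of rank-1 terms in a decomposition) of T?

2

Lower bound: the mode-1 unfolding of T (rows indexed by i, columns by (j,k) = (0,0), (0,1), (1,0), (1,1)) is [[0, 0, 27, 9], [0, 0, 6, -30]].
There the 2×2 minor on rows i ∈ {0, 1}, columns (j,k) ∈ {(1,0), (1,1)} is det [[27, 9], [6, -30]] = -864 ≠ 0, so this unfolding has rank ≥ 2; CP rank is at least every unfolding rank, so rank(T) ≥ 2. (This is only a lower bound: in general the CP rank may exceed every unfolding rank, so we still need to exhibit 2 rank-1 terms summing to T.)
Upper bound — finding two terms. Every mode-2 slice of T is a multiple of one matrix: T[:,j,:] = b[j]·M with b = [0, 1] and M = [[27, 9], [6, -30]] (rows indexed by i, columns by k). So it suffices to write M as a sum of two rank-1 matrices.
Splitting M by its rows (i = 0, 1), M = [1, 0][27, 9]ᵀ + [0, 1][6, -30]ᵀ.
Hence T = [1, 0] ⊗ [0, 1] ⊗ [27, 9] + [0, 1] ⊗ [0, 1] ⊗ [6, -30], so rank(T) ≤ 2.
These bounds meet, so rank(T) = 2.
Check entry T[1,1,1] = -30: (0)·(1)·(9) + (1)·(1)·(-30) = -30.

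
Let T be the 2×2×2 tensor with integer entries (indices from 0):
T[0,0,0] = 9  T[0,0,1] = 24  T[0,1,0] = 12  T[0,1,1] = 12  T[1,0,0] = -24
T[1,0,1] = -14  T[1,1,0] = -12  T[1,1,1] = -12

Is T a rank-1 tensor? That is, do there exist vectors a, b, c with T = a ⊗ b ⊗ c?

The mode-3 unfolding of T (rows indexed by k, columns by (i,j) = (0,0), (0,1), (1,0), (1,1)) is [[9, 12, -24, -12], [24, 12, -14, -12]].
There the 2×2 minor on rows k ∈ {0, 1}, columns (i,j) ∈ {(0,0), (0,1)} is det [[9, 12], [24, 12]] = -180 ≠ 0, so this unfolding has rank ≥ 2; CP rank is at least every unfolding rank, so rank(T) ≥ 2.
In particular rank(T) ≥ 2 > 1, so T is not rank-1.

No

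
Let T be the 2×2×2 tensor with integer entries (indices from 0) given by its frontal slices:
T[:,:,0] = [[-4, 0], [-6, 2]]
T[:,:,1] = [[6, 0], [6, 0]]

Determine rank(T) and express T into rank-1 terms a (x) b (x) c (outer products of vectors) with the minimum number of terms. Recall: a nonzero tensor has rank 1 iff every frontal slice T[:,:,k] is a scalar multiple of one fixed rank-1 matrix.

Lower bound: in the mode-3 unfolding of T (rows indexed by k, columns by (i,j)) the 2×2 minor on rows k ∈ {0, 1}, columns (i,j) ∈ {(0,0), (1,0)} is det [[-4, -6], [6, 6]] = 12 ≠ 0, so that unfolding has rank ≥ 2 and hence rank(T) ≥ 2 (CP rank is at least every unfolding rank, though it can be larger).
Upper bound: with S_k = T[:,:,k], the two rank-1 terms a₁b₁ᵀ, a₂b₂ᵀ are the rank-1 members of the pencil x·S₀ + y·S₁.
det(x·S₀ + y·S₁) is −8·x² + 12·xy = (-4)·(2·x − 3·y)(x), vanishing at (x:y) = (3:2) and (0:1).
M₁ = 3·S₀ + 2·S₁ = [[0, 0], [-6, 6]] = (-6)·(0, 1)(1, -1)ᵀ and M₂ = S₁ = [[6, 0], [6, 0]] = 6·(1, 1)(1, 0)ᵀ, so take a₁ = (0, 1), b₁ = (1, -1), a₂ = (1, 1), b₂ = (1, 0).
Each slice is an integer combination of E₁ = a₁b₁ᵀ and E₂ = a₂b₂ᵀ: S₀ = −2·E₁ − 4·E₂, S₁ = 6·E₂; reading off coefficients, c₁ = (-2, 0) and c₂ = (-4, 6).
Hence T = (0, 1) (x) (1, -1) (x) (-2, 0) + (1, 1) (x) (1, 0) (x) (-4, 6), so rank(T) ≤ 2.
These bounds meet, so rank(T) = 2.

rank(T) = 2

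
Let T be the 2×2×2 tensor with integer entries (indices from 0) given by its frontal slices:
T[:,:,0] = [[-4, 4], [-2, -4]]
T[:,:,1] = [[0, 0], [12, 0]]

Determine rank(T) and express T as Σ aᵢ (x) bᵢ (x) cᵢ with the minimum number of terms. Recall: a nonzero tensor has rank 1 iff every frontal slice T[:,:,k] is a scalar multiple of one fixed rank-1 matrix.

Lower bound: the mode-1 unfolding of T (rows indexed by i, columns by (j,k) = (0,0), (0,1), (1,0), (1,1)) is [[-4, 0, 4, 0], [-2, 12, -4, 0]].
There the 2×2 minor on rows i ∈ {0, 1}, columns (j,k) ∈ {(0,0), (0,1)} is det [[-4, 0], [-2, 12]] = -48 ≠ 0, so this unfolding has rank ≥ 2; CP rank is at least every unfolding rank, so rank(T) ≥ 2. (Flattening ranks never certify an upper bound on CP rank; for that we must actually write T with 2 rank-1 terms.)
Upper bound — finding two terms. Write S_k = T[:,:,k] for the frontal slices: S₀ = [[-4, 4], [-2, -4]], S₁ = [[0, 0], [12, 0]].
If T = a₁ (x) b₁ (x) c₁ + a₂ (x) b₂ (x) c₂ then each S_k = c₁[k]·a₁b₁ᵀ + c₂[k]·a₂b₂ᵀ. S₀ and S₁ are linearly independent, so a₁b₁ᵀ and a₂b₂ᵀ must span the same plane of matrices: they are the rank-1 matrices of the form x·S₀ + y·S₁.
det(x·S₀ + y·S₁) is 24·x² − 48·xy = 24·(x − 2·y)(x), vanishing at (x:y) = (2:1) and (0:1).
M₁ = 2·S₀ + S₁ = [[-8, 8], [8, -8]] = (-8)·[1, -1][1, -1]ᵀ and M₂ = S₁ = [[0, 0], [12, 0]] = 12·[0, 1][1, 0]ᵀ, so take a₁ = [1, -1], b₁ = [1, -1], a₂ = [0, 1], b₂ = [1, 0].
Each slice is an integer combination of E₁ = a₁b₁ᵀ and E₂ = a₂b₂ᵀ: S₀ = −4·E₁ − 6·E₂, S₁ = 12·E₂; reading off coefficients, c₁ = [-4, 0] and c₂ = [-6, 12].
Hence T = [1, -1] (x) [1, -1] (x) [-4, 0] + [0, 1] (x) [1, 0] (x) [-6, 12], so rank(T) ≤ 2.
These bounds meet, so rank(T) = 2.

rank(T) = 2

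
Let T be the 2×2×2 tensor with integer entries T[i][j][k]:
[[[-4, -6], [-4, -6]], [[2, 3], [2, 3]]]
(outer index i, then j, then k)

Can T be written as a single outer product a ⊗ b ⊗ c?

If T = a ⊗ b ⊗ c then every fibre of T is a multiple of the corresponding factor, so read the factors off the fibres through the nonzero entry T[0,0,0] = -4.
The mode-1 fibre T[:,0,0] = [-4, 2] gives a = (2, -1) (primitive direction); the mode-2 fibre T[0,:,0] = [-4, -4] gives b = (1, 1); then c[k] = T[0,0,k] / (a[0]·b[0]) = [-4, -6] / 2 = (-2, -3).
Expanding (2, -1) ⊗ (1, 1) ⊗ (-2, -3) reproduces all 8 entries of T, so T = (2, -1) ⊗ (1, 1) ⊗ (-2, -3) and rank(T) ≤ 1.
Equivalently every frontal slice T[:,:,k] is c[k] times the rank-1 matrix (2, -1) ⊗ (1, 1). So T has rank 1 (it is nonzero).

Yes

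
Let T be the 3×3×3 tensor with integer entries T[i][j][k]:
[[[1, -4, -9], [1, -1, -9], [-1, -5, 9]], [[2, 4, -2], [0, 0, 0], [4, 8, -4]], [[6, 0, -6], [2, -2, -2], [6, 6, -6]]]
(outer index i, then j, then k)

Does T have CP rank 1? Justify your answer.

No

The mode-3 unfolding of T (rows indexed by k, columns by (i,j) = (0,0), (0,1), (0,2), (1,0), (1,1), (1,2), (2,0), (2,1), (2,2)) is [[1, 1, -1, 2, 0, 4, 6, 2, 6], [-4, -1, -5, 4, 0, 8, 0, -2, 6], [-9, -9, 9, -2, 0, -4, -6, -2, -6]].
There the 3×3 minor on rows k ∈ {0, 1, 2}, columns (i,j) ∈ {(0,0), (0,1), (1,0)} is det [[1, 1, 2], [-4, -1, 4], [-9, -9, -2]] = 48 ≠ 0, so this unfolding has rank ≥ 3; CP rank is at least every unfolding rank, so rank(T) ≥ 3.
In particular rank(T) ≥ 3 > 1, so T is not rank-1.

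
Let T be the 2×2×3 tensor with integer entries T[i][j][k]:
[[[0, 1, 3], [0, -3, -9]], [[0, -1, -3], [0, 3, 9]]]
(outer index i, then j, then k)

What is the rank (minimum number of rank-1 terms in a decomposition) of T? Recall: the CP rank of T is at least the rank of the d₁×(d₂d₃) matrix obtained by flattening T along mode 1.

1

Lower bound: T ≠ 0 (e.g. T[0,0,1] = 1), so rank(T) ≥ 1.
Upper bound: if T = a ⊗ b ⊗ c then every fibre of T is a multiple of the corresponding factor, so read the factors off the fibres through the nonzero entry T[0,0,1] = 1.
The mode-1 fibre T[:,0,1] = [1, -1] gives a = (1, -1) (primitive direction); the mode-2 fibre T[0,:,1] = [1, -3] gives b = (1, -3); then c[k] = T[0,0,k] / (a[0]·b[0]) = [0, 1, 3] / 1 = (0, 1, 3).
Expanding (1, -1) ⊗ (1, -3) ⊗ (0, 1, 3) reproduces all 12 entries of T, so T = (1, -1) ⊗ (1, -3) ⊗ (0, 1, 3) and rank(T) ≤ 1.
These bounds meet, so rank(T) = 1.
Check entry T[0,1,2] = -9: (1)·(-3)·(3) = -9.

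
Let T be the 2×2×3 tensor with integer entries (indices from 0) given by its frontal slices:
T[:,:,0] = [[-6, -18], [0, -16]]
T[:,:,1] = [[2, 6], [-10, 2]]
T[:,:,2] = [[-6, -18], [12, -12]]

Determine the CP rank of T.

Lower bound: the mode-3 unfolding of T (rows indexed by k, columns by (i,j) = (0,0), (0,1), (1,0), (1,1)) is [[-6, -18, 0, -16], [2, 6, -10, 2], [-6, -18, 12, -12]].
There the 2×2 minor on rows k ∈ {0, 1}, columns (i,j) ∈ {(0,0), (1,0)} is det [[-6, 0], [2, -10]] = 60 ≠ 0, so this unfolding has rank ≥ 2; CP rank is at least every unfolding rank, so rank(T) ≥ 2. (Flattening ranks never certify an upper bound on CP rank; for that we must actually write T with 2 rank-1 terms.)
Upper bound — finding two terms. Write S_k = T[:,:,k] for the frontal slices: S₀ = [[-6, -18], [0, -16]], S₁ = [[2, 6], [-10, 2]], S₂ = [[-6, -18], [12, -12]].
If T = a₁ ⊗ b₁ ⊗ c₁ + a₂ ⊗ b₂ ⊗ c₂ then each S_k = c₁[k]·a₁b₁ᵀ + c₂[k]·a₂b₂ᵀ. S₀ and S₁ are linearly independent, so a₁b₁ᵀ and a₂b₂ᵀ must span the same plane of matrices: they are the rank-1 matrices of the form x·S₀ + y·S₁.
det(x·S₀ + y·S₁) is 96·x² − 224·xy + 64·y² = 32·(x − 2·y)(3·x − y), vanishing at (x:y) = (2:1) and (1:3).
M₁ = 2·S₀ + S₁ = [[-10, -30], [-10, -30]] = (-10)·[1, 1][1, 3]ᵀ and M₂ = S₀ + 3·S₁ = [[0, 0], [-30, -10]] = (-10)·[0, 1][3, 1]ᵀ, so take a₁ = [1, 1], b₁ = [1, 3], a₂ = [0, 1], b₂ = [3, 1].
Each slice is an integer combination of E₁ = a₁b₁ᵀ and E₂ = a₂b₂ᵀ: S₀ = −6·E₁ + 2·E₂, S₁ = 2·E₁ − 4·E₂, S₂ = −6·E₁ + 6·E₂; reading off coefficients, c₁ = [-6, 2, -6] and c₂ = [2, -4, 6].
Hence T = [1, 1] ⊗ [1, 3] ⊗ [-6, 2, -6] + [0, 1] ⊗ [3, 1] ⊗ [2, -4, 6], so rank(T) ≤ 2.
These bounds meet, so rank(T) = 2.
Check entry T[1,0,2] = 12: (1)·(1)·(-6) + (1)·(3)·(6) = 12.

2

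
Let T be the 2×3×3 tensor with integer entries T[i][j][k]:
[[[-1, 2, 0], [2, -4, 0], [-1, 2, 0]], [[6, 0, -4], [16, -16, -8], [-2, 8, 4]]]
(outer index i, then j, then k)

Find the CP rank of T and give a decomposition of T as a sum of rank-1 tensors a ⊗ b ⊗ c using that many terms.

Lower bound: in the mode-3 unfolding of T (rows indexed by k, columns by (i,j)) the 3×3 minor on rows k ∈ {0, 1, 2}, columns (i,j) ∈ {(0,0), (1,0), (1,1)} is det [[-1, 6, 16], [2, 0, -16], [0, -4, -8]] = 32 ≠ 0, so that unfolding has rank ≥ 3 and hence rank(T) ≥ 3 (CP rank is at least every unfolding rank, though it can be larger).
Upper bound: T is a sum of 3 rank-1 terms, T = [0, 1] ⊗ [0, 1, -2] ⊗ [4, -4, -4] + [0, 1] ⊗ [1, 1, 1] ⊗ [8, -4, -4] + [1, 2] ⊗ [1, -2, 1] ⊗ [-1, 2, 0] (one valid choice — decompositions are not unique — normalised so each a, b is primitive with positive first nonzero entry; check it by expanding all entries), so rank(T) ≤ 3.
These bounds meet, so rank(T) = 3.

rank(T) = 3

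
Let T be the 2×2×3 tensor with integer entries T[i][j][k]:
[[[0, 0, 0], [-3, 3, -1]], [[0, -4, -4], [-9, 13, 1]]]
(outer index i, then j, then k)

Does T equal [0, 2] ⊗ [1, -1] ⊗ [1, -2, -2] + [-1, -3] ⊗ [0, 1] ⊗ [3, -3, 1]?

No

Reconstruct entry (1,0,0) from the claimed factors: Σₗ aₗ[1]bₗ[0]cₗ[0] = (2)·(1)·(1) + (-3)·(0)·(3) = 2, but T[1,0,0] = 0. The claim is false.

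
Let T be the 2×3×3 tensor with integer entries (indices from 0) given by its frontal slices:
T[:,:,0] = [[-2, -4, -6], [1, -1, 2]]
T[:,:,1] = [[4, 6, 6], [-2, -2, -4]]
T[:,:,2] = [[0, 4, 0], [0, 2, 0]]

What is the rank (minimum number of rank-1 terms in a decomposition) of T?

Lower bound: in the mode-3 unfolding of T (rows indexed by k, columns by (i,j)) the 3×3 minor on rows k ∈ {0, 1, 2}, columns (i,j) ∈ {(0,0), (0,1), (0,2)} is det [[-2, -4, -6], [4, 6, 6], [0, 4, 0]] = -48 ≠ 0, so that unfolding has rank ≥ 3 and hence rank(T) ≥ 3 (CP rank is at least every unfolding rank, though it can be larger).
Upper bound: T is a sum of 3 rank-1 terms, T = [1, 0] ⊗ [0, 1, -1] ⊗ [2, 2, 0] + [2, -1] ⊗ [1, 1, 2] ⊗ [-1, 2, 0] + [2, 1] ⊗ [0, 1, 0] ⊗ [-2, 0, 2] (one valid choice — decompositions are not unique — normalised so each a, b is primitive with positive first nonzero entry; check it by expanding all entries), so rank(T) ≤ 3.
These bounds meet, so rank(T) = 3.

3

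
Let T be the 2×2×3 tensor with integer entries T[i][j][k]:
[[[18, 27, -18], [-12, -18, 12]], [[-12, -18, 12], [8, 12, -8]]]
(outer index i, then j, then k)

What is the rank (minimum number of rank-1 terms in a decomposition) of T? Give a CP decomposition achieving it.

Lower bound: T ≠ 0 (e.g. T[0,0,0] = 18), so rank(T) ≥ 1.
Upper bound: if T = a ∘ b ∘ c then every fibre of T is a multiple of the corresponding factor, so read the factors off the fibres through the nonzero entry T[0,0,0] = 18.
The mode-1 fibre T[:,0,0] = [18, -12] gives a = [3, -2] (primitive direction); the mode-2 fibre T[0,:,0] = [18, -12] gives b = [3, -2]; then c[k] = T[0,0,k] / (a[0]·b[0]) = [18, 27, -18] / 9 = [2, 3, -2].
Expanding [3, -2] ∘ [3, -2] ∘ [2, 3, -2] reproduces all 12 entries of T, so T = [3, -2] ∘ [3, -2] ∘ [2, 3, -2] and rank(T) ≤ 1.
These bounds meet, so rank(T) = 1.

rank(T) = 1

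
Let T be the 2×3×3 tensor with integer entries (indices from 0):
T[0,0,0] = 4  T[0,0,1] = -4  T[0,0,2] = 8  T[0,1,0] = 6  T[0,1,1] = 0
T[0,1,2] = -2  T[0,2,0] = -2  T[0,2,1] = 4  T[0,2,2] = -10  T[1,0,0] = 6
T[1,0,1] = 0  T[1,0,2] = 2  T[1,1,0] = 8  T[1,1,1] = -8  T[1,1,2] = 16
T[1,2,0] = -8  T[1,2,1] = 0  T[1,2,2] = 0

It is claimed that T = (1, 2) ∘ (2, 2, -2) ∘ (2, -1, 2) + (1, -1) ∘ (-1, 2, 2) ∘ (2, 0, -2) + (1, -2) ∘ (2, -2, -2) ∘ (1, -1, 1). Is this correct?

Yes

Reconstruct entrywise from the claimed factors. For example, T[1,0,0] = 6 and Σₗ aₗ[1]bₗ[0]cₗ[0] = (2)·(2)·(2) + (-1)·(-1)·(2) + (-2)·(2)·(1) = 6; checking all 18 entries, every one matches. The claim holds.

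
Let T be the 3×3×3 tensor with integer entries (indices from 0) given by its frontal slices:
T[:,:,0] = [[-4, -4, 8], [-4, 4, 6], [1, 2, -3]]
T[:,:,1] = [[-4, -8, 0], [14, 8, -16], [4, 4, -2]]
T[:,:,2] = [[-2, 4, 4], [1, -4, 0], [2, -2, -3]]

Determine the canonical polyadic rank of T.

3

Lower bound: the mode-2 unfolding of T (rows indexed by j, columns by (i,k) = (0,0), (0,1), (0,2), (1,0), (1,1), (1,2), (2,0), (2,1), (2,2)) is [[-4, -4, -2, -4, 14, 1, 1, 4, 2], [-4, -8, 4, 4, 8, -4, 2, 4, -2], [8, 0, 4, 6, -16, 0, -3, -2, -3]].
There the 3×3 minor on rows j ∈ {0, 1, 2}, columns (i,k) ∈ {(0,0), (0,1), (0,2)} is det [[-4, -4, -2], [-4, -8, 4], [8, 0, 4]] = -192 ≠ 0, so this unfolding has rank ≥ 3; CP rank is at least every unfolding rank, so rank(T) ≥ 3. (Unfolding ranks only ever bound the CP rank from below — rank(T) can be strictly larger than all of them — so the matching upper bound has to come from an explicit 3-term decomposition.)
Upper bound: T is a sum of 3 rank-1 terms, T = [1, -2, -1] ⊗ [1, 0, -1] ⊗ [2, -4, -2] + [2, -2, -1] ⊗ [1, 2, -1] ⊗ [-1, -2, 1] + [2, 1, -1] ⊗ [1, 0, -2] ⊗ [-2, 2, -1] (written with every a and b primitive with positive leading entry and the scale carried by c; CP decompositions are not unique, and this one is verified by expanding entrywise), so rank(T) ≤ 3.
These bounds meet, so rank(T) = 3.
Check entry T[1,2,1] = -16: (-2)·(-1)·(-4) + (-2)·(-1)·(-2) + (1)·(-2)·(2) = -16.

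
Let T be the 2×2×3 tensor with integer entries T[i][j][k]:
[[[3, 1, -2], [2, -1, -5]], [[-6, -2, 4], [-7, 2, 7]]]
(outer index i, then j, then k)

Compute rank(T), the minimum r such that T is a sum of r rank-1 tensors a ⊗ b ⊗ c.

Lower bound: the mode-3 unfolding of T (rows indexed by k, columns by (i,j) = (0,0), (0,1), (1,0), (1,1)) is [[3, 2, -6, -7], [1, -1, -2, 2], [-2, -5, 4, 7]].
There the 3×3 minor on rows k ∈ {0, 1, 2}, columns (i,j) ∈ {(0,0), (0,1), (1,1)} is det [[3, 2, -7], [1, -1, 2], [-2, -5, 7]] = 36 ≠ 0, so this unfolding has rank ≥ 3; CP rank is at least every unfolding rank, so rank(T) ≥ 3. (This is only a lower bound: in general the CP rank may exceed every unfolding rank, so we still need to exhibit 3 rank-1 terms summing to T.)
Upper bound: T is a sum of 3 rank-1 terms, T = [1, -2] ⊗ [1, -1] ⊗ [1, 1, 0] + [1, -2] ⊗ [1, 2] ⊗ [2, 0, -2] + [1, 1] ⊗ [0, 1] ⊗ [-1, 0, -1] (written with every a and b primitive with positive leading entry and the scale carried by c; CP decompositions are not unique, and this one is verified by expanding entrywise), so rank(T) ≤ 3.
These bounds meet, so rank(T) = 3.
Check entry T[0,1,0] = 2: (1)·(-1)·(1) + (1)·(2)·(2) + (1)·(1)·(-1) = 2.

3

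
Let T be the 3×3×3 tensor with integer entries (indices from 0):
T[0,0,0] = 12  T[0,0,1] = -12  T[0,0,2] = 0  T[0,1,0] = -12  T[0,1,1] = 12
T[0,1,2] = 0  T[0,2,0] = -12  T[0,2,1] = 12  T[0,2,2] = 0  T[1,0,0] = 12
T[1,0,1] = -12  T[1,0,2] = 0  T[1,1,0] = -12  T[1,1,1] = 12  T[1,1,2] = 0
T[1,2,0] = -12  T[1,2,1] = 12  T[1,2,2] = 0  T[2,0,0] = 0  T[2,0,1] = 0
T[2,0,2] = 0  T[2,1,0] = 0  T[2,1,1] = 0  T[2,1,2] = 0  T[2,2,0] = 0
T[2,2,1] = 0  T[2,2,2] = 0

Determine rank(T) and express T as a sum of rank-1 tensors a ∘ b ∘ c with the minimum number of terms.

rank(T) = 1

Lower bound: T ≠ 0 (e.g. T[0,0,0] = 12), so rank(T) ≥ 1.
Upper bound: the mode-1 fibre T[:,0,0] = [12, 12, 0] gives a = [1, 1, 0] (primitive direction); the mode-2 fibre T[0,:,0] = [12, -12, -12] gives b = [1, -1, -1]; then c[k] = T[0,0,k] / (a[0]·b[0]) = [12, -12, 0] / 1 = [12, -12, 0].
Expanding [1, 1, 0] ∘ [1, -1, -1] ∘ [12, -12, 0] reproduces all 27 entries of T, so T = [1, 1, 0] ∘ [1, -1, -1] ∘ [12, -12, 0] and rank(T) ≤ 1.
These bounds meet, so rank(T) = 1.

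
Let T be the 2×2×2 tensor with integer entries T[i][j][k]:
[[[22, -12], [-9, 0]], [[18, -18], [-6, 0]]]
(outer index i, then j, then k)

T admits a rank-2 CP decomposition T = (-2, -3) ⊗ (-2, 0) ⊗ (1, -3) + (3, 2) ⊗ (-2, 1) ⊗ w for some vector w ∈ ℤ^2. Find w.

w = (-3, 0)

Subtract the known terms from T to get the rank-1 residual R = (3, 2) ⊗ (-2, 1) ⊗ w, so R[i,j,k] = a[i]·b[j]·w[k]. Pick indices with nonzero a[0]·b[0] = (3)·(-2) = -6. Only the fibre through (0,0,·) is needed: R[0,0,:] = T[0,0,:] − Σₗ aₗ[0]bₗ[0]cₗ = [22, -12] − (-2)·(-2)·(1, -3) = [18, 0]. Then w[k] = R[0,0,k] / -6 for each k, giving w = [18, 0] / -6 = (-3, 0).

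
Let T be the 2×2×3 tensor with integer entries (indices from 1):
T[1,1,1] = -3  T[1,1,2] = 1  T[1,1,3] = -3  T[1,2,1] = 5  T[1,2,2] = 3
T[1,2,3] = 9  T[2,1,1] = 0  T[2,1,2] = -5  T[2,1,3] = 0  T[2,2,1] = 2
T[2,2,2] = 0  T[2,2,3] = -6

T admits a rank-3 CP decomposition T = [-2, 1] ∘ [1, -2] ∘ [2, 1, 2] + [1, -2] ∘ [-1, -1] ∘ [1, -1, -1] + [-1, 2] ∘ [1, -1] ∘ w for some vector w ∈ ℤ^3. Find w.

Subtract the known terms from T to get the rank-1 residual R = [-1, 2] ∘ [1, -1] ∘ w, so R[i,j,k] = a[i]·b[j]·w[k]. Pick indices with nonzero a[1]·b[1] = (-1)·(1) = -1. Only the fibre through (1,1,·) is needed: R[1,1,:] = T[1,1,:] − Σₗ aₗ[1]bₗ[1]cₗ = [-3, 1, -3] − (-2)·(1)·[2, 1, 2] − (1)·(-1)·[1, -1, -1] = [2, 2, 0]. Then w[k] = R[1,1,k] / -1 for each k, giving w = [2, 2, 0] / -1 = [-2, -2, 0].

w = [-2, -2, 0]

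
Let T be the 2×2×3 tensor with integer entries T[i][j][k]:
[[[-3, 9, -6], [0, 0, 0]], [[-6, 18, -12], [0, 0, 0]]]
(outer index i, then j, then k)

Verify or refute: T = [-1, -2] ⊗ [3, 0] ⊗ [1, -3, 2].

Yes

Reconstruct entrywise from the claimed factors. For example, T[0,1,0] = 0 and Σₗ aₗ[0]bₗ[1]cₗ[0] = (-1)·(0)·(1) = 0; checking all 12 entries, every one matches. The claim holds.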